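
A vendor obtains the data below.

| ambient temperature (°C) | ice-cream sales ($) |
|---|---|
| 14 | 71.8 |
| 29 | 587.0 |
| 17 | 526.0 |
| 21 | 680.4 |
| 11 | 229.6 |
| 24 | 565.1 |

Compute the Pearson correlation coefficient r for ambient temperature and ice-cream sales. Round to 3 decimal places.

0.749

n = 6, Σx = 116, Σy = 2659.9, Σxy = 57346.6, Σx² = 2464, Σy² = 1461398.57
Sxx = Σx² − (Σx)²/n = 2464 − 2242.666667 = 221.333333
Sxy = Σxy − (Σx)(Σy)/n = 57346.6 − 51424.733333 = 5921.866667
Syy = Σy² − (Σy)²/n = 1461398.57 − 1179178.001667 = 282220.568333
r = Sxy/√(Sxx·Syy) = 5921.866667/√(62464819.124444) = 5921.866667/7903.468803 = 0.749274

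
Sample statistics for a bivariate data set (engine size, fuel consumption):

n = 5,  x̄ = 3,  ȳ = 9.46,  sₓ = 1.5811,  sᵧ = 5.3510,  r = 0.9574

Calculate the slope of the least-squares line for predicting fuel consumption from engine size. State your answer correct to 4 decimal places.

b = r · sᵧ/sₓ = 0.9574 · 5.351/1.5811 = 3.240179

3.2402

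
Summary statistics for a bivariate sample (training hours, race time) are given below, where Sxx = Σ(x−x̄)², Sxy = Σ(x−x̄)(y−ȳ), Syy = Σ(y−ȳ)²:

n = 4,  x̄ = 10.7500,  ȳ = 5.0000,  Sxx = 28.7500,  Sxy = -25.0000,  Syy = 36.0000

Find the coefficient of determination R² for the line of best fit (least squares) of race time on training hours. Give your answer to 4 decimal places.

R² = Sxy²/(Sxx·Syy) = (-25)²/(28.75·36) = 0.603865

0.6039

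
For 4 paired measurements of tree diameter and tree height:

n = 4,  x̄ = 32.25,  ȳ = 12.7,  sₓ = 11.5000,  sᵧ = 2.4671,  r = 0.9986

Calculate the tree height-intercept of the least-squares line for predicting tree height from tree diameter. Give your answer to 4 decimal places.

5.7911

b = r · sᵧ/sₓ = 0.9986 · 2.4671/11.5 = 0.214230
a = ȳ − b·x̄ = 12.7 − 0.214230·32.25 = 5.791080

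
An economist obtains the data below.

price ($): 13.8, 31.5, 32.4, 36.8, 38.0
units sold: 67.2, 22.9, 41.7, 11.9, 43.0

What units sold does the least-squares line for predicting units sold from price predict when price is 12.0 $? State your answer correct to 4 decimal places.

n = 5, Σx = 152.5, Σy = 186.7, Σxy = 5071.71, Σx² = 5030.69
Sxx = Σx² − (Σx)²/n = 5030.69 − 4651.25 = 379.44
Sxy = Σxy − (Σx)(Σy)/n = 5071.71 − 5694.35 = -622.64
b = Sxy/Sxx = -622.64/379.44 = -1.640945
a = ȳ − b·x̄ = 37.34 − (-1.640945)·30.5 = 87.388809
ŷ(12.0) = a + b·12.0 = 87.388809 + (-1.640945)·12 = 67.697474

67.6975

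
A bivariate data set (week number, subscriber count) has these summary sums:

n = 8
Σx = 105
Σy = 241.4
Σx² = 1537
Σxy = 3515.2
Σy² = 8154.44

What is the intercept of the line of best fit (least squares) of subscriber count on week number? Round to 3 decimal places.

1.523

Sxx = Σx² − (Σx)²/n = 1537 − 1378.125 = 158.875
Sxy = Σxy − (Σx)(Σy)/n = 3515.2 − 3168.375 = 346.825
b = Sxy/Sxx = 346.825/158.875 = 2.183006
a = ȳ − b·x̄ = 30.175 − 2.183006·13.125 = 1.523053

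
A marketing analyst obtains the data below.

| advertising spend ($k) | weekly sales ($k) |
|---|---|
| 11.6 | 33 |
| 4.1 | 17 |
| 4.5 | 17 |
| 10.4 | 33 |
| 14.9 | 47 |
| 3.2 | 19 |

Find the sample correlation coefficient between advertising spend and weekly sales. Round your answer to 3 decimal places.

0.977

n = 6, Σx = 48.7, Σy = 166, Σxy = 1633.3, Σx² = 512.03, Σy² = 5326
Sxx = Σx² − (Σx)²/n = 512.03 − 395.281667 = 116.748333
Sxy = Σxy − (Σx)(Σy)/n = 1633.3 − 1347.366667 = 285.933333
Syy = Σy² − (Σy)²/n = 5326 − 4592.666667 = 733.333333
r = Sxy/√(Sxx·Syy) = 285.933333/√(85615.444444) = 285.933333/292.601170 = 0.977212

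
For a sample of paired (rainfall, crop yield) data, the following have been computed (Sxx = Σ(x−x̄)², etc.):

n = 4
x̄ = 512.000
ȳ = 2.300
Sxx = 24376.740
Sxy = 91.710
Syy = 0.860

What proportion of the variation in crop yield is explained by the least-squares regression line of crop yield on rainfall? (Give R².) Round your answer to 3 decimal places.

R² = Sxy²/(Sxx·Syy) = (91.71)²/(24376.74·0.86) = 0.401199

0.401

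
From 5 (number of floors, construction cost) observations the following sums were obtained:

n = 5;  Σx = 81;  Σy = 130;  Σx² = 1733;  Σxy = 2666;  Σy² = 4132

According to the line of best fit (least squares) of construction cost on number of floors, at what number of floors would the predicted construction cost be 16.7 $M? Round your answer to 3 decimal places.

Sxx = Σx² − (Σx)²/n = 1733 − 1312.2 = 420.8
Sxy = Σxy − (Σx)(Σy)/n = 2666 − 2106 = 560
b = Sxy/Sxx = 560/420.8 = 1.330798
a = ȳ − b·x̄ = 26 − 1.330798·16.2 = 4.441065
Set a + b·x = 16.7: x = (16.7 − 4.441065) / 1.330798 = 9.211714

9.212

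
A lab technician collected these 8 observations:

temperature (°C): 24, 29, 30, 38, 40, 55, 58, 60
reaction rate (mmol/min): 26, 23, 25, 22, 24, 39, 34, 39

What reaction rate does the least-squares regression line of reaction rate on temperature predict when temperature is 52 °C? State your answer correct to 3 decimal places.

n = 8, Σx = 334, Σy = 232, Σxy = 10294, Σx² = 15350
Sxx = Σx² − (Σx)²/n = 15350 − 13944.5 = 1405.5
Sxy = Σxy − (Σx)(Σy)/n = 10294 − 9686 = 608
b = Sxy/Sxx = 608/1405.5 = 0.432586
a = ȳ − b·x̄ = 29 − 0.432586·41.75 = 10.939523
ŷ(52) = a + b·52 = 10.939523 + 0.432586·52 = 33.434009

33.434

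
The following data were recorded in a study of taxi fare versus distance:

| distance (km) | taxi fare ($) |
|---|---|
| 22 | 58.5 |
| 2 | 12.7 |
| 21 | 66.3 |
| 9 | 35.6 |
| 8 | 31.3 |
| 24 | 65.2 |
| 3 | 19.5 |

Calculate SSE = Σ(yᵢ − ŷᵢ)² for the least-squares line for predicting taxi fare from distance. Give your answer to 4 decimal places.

81.3870

n = 7, Σx = 89, Σy = 289.1, Σxy = 4898.8, Σx² = 1659, Σy² = 14857.57
Sxx = Σx² − (Σx)²/n = 1659 − 1131.571429 = 527.428571
Sxy = Σxy − (Σx)(Σy)/n = 4898.8 − 3675.7 = 1223.1
Syy = Σy² − (Σy)²/n = 14857.57 − 11939.83 = 2917.74
b = Sxy/Sxx = 1223.1/527.428571 = 2.318987
SSE = Syy − b·Sxy = 2917.74 − 2.318987·1223.1 = 81.387002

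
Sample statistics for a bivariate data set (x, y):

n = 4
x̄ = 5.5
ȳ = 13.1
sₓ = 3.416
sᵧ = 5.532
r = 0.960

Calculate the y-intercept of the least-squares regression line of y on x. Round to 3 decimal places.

4.549

b = r · sᵧ/sₓ = 0.96 · 5.532/3.416 = 1.554660
a = ȳ − b·x̄ = 13.1 − 1.554660·5.5 = 4.549368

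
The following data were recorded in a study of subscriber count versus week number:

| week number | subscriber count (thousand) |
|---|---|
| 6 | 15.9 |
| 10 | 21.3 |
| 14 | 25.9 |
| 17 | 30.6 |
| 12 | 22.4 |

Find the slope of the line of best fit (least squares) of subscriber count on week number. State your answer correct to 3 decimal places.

1.308

n = 5, Σx = 59, Σy = 116.1, Σxy = 1460, Σx² = 765
Sxx = Σx² − (Σx)²/n = 765 − 696.2 = 68.8
Sxy = Σxy − (Σx)(Σy)/n = 1460 − 1369.98 = 90.02
b = Sxy/Sxx = 90.02/68.8 = 1.308430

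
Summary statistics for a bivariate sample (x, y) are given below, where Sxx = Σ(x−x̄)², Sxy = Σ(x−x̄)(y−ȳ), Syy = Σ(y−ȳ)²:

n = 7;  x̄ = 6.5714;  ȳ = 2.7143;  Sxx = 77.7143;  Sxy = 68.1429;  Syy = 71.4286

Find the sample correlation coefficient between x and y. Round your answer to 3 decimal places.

r = Sxy/√(Sxx·Syy) = 68.1429/√(5551.023649) = 68.1429/74.505192 = 0.914606

0.915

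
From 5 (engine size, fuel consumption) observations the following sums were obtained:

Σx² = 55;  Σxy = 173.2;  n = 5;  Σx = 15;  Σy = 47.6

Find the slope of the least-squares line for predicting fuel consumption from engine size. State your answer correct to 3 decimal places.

Sxx = Σx² − (Σx)²/n = 55 − 45 = 10
Sxy = Σxy − (Σx)(Σy)/n = 173.2 − 142.8 = 30.4
b = Sxy/Sxx = 30.4/10 = 3.04

3.040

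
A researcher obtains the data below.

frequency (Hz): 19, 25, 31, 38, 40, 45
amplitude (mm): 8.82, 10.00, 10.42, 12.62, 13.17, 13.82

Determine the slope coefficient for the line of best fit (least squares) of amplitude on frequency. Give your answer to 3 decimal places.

n = 6, Σx = 198, Σy = 68.85, Σxy = 2368.86, Σx² = 7016
Sxx = Σx² − (Σx)²/n = 7016 − 6534 = 482
Sxy = Σxy − (Σx)(Σy)/n = 2368.86 − 2272.05 = 96.81
b = Sxy/Sxx = 96.81/482 = 0.200851

0.201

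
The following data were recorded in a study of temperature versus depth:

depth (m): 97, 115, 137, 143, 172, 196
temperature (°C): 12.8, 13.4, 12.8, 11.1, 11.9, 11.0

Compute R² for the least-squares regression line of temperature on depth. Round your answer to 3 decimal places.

n = 6, Σx = 860, Σy = 73, Σxy = 10326.3, Σx² = 129852, Σy² = 893.06
Sxx = Σx² − (Σx)²/n = 129852 − 123266.666667 = 6585.333333
Sxy = Σxy − (Σx)(Σy)/n = 10326.3 − 10463.333333 = -137.033333
Syy = Σy² − (Σy)²/n = 893.06 − 888.166667 = 4.893333
R² = Sxy²/(Sxx·Syy) = (-137.033333)²/(6585.333333·4.893333) = 0.582733

0.583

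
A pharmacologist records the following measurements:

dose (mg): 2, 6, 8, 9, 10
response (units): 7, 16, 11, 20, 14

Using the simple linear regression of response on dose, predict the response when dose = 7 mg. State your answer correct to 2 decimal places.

n = 5, Σx = 35, Σy = 68, Σxy = 518, Σx² = 285
Sxx = Σx² − (Σx)²/n = 285 − 245 = 40
Sxy = Σxy − (Σx)(Σy)/n = 518 − 476 = 42
b = Sxy/Sxx = 42/40 = 1.05
a = ȳ − b·x̄ = 13.6 − 1.05·7 = 6.25
ŷ(7) = a + b·7 = 6.25 + 1.05·7 = 13.6

13.60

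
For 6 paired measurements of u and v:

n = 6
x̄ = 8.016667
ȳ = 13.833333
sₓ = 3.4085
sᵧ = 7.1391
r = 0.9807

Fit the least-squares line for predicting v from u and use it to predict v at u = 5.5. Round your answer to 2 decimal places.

8.66

b = r · sᵧ/sₓ = 0.9807 · 7.1391/3.4085 = 2.054075
a = ȳ − b·x̄ = 13.833333 − 2.054075·8.016667 = -2.633504
ŷ(5.5) = a + b·5.5 = -2.633504 + 2.054075·5.5 = 8.663910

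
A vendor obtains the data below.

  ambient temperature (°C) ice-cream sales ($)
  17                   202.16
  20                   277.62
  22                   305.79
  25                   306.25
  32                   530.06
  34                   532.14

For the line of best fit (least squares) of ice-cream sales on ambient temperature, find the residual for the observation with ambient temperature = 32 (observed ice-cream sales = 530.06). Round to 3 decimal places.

n = 6, Σx = 150, Σy = 2154.02, Σxy = 58427.43, Σx² = 3978
Sxx = Σx² − (Σx)²/n = 3978 − 3750 = 228
Sxy = Σxy − (Σx)(Σy)/n = 58427.43 − 53850.5 = 4576.93
b = Sxy/Sxx = 4576.93/228 = 20.074254
a = ȳ − b·x̄ = 359.003333 − 20.074254·25 = -142.853026
ŷ(32) = -142.853026 + 20.074254·32 = 499.523114
residual = y − ŷ = 530.06 − 499.523114 = 30.536886

30.537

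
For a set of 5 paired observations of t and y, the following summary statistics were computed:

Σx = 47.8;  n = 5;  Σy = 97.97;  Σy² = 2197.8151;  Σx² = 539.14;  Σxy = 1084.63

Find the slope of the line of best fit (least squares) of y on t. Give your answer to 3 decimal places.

1.802

Sxx = Σx² − (Σx)²/n = 539.14 − 456.968 = 82.172
Sxy = Σxy − (Σx)(Σy)/n = 1084.63 − 936.5932 = 148.0368
b = Sxy/Sxx = 148.0368/82.172 = 1.801548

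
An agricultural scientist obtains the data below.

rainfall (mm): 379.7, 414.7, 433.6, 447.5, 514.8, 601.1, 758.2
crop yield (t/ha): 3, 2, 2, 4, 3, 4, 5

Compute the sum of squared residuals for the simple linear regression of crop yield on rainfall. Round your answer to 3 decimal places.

n = 7, Σx = 3549.6, Σy = 23, Σxy = 12365.5, Σx² = 1905620.88, Σy² = 83
Sxx = Σx² − (Σx)²/n = 1905620.88 − 1799951.451429 = 105669.428571
Sxy = Σxy − (Σx)(Σy)/n = 12365.5 − 11662.971429 = 702.528571
Syy = Σy² − (Σy)²/n = 83 − 75.571429 = 7.428571
b = Sxy/Sxx = 702.528571/105669.428571 = 0.006648
SSE = Syy − b·Sxy = 7.428571 − 0.006648·702.528571 = 2.757907

2.758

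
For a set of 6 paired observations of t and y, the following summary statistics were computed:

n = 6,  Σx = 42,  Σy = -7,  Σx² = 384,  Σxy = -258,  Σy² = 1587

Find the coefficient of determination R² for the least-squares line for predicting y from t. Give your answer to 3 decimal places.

0.307

Sxx = Σx² − (Σx)²/n = 384 − 294 = 90
Sxy = Σxy − (Σx)(Σy)/n = -258 − (-49) = -209
Syy = Σy² − (Σy)²/n = 1587 − 8.166667 = 1578.833333
R² = Sxy²/(Sxx·Syy) = (-209)²/(90·1578.833333) = 0.307407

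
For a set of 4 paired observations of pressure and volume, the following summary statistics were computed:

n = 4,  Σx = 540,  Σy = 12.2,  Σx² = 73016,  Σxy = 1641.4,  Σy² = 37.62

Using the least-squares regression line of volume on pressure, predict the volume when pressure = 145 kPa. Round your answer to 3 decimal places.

Sxx = Σx² − (Σx)²/n = 73016 − 72900 = 116
Sxy = Σxy − (Σx)(Σy)/n = 1641.4 − 1647 = -5.6
b = Sxy/Sxx = -5.6/116 = -0.048276
a = ȳ − b·x̄ = 3.05 − (-0.048276)·135 = 9.567241
ŷ(145) = a + b·145 = 9.567241 + (-0.048276)·145 = 2.567241

2.567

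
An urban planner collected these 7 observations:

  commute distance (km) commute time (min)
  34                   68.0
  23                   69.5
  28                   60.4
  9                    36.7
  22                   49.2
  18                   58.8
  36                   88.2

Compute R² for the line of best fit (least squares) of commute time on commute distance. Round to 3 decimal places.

0.737

n = 7, Σx = 170, Σy = 430.8, Σxy = 11248, Σx² = 4654, Σy² = 28106.62
Sxx = Σx² − (Σx)²/n = 4654 − 4128.571429 = 525.428571
Sxy = Σxy − (Σx)(Σy)/n = 11248 − 10462.285714 = 785.714286
Syy = Σy² − (Σy)²/n = 28106.62 − 26512.662857 = 1593.957143
R² = Sxy²/(Sxx·Syy) = (785.714286)²/(525.428571·1593.957143) = 0.737121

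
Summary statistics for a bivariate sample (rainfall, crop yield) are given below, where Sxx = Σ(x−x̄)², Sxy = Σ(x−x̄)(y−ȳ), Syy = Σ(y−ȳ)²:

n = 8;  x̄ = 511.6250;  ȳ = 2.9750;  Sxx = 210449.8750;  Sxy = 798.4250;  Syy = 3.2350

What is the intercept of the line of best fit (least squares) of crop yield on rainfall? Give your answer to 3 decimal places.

1.034

b = Sxy/Sxx = 798.425/210449.875 = 0.003794
a = ȳ − b·x̄ = 2.975 − 0.003794·511.625 = 1.033948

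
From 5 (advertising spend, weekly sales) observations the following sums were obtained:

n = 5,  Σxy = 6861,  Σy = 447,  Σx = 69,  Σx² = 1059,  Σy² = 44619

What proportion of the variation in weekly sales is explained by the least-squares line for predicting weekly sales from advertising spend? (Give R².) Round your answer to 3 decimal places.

Sxx = Σx² − (Σx)²/n = 1059 − 952.2 = 106.8
Sxy = Σxy − (Σx)(Σy)/n = 6861 − 6168.6 = 692.4
Syy = Σy² − (Σy)²/n = 44619 − 39961.8 = 4657.2
R² = Sxy²/(Sxx·Syy) = (692.4)²/(106.8·4657.2) = 0.963869

0.964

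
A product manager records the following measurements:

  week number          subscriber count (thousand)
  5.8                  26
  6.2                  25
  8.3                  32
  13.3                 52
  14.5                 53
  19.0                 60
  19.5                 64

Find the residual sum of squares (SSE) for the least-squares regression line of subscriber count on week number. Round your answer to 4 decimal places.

n = 7, Σx = 86.6, Σy = 312, Σxy = 4419.5, Σx² = 1269.36, Σy² = 15534
Sxx = Σx² − (Σx)²/n = 1269.36 − 1071.365714 = 197.994286
Sxy = Σxy − (Σx)(Σy)/n = 4419.5 − 3859.885714 = 559.614286
Syy = Σy² − (Σy)²/n = 15534 − 13906.285714 = 1627.714286
b = Sxy/Sxx = 559.614286/197.994286 = 2.826416
SSE = Syy − b·Sxy = 1627.714286 − 2.826416·559.614286 = 46.011321

46.0113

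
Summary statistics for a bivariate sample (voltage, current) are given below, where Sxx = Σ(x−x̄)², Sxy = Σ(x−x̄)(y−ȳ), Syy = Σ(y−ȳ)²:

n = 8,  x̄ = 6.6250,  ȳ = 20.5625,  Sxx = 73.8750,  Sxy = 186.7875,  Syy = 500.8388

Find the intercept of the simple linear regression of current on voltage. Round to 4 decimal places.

b = Sxy/Sxx = 186.7875/73.875 = 2.528426
a = ȳ − b·x̄ = 20.5625 − 2.528426·6.625 = 3.811675

3.8117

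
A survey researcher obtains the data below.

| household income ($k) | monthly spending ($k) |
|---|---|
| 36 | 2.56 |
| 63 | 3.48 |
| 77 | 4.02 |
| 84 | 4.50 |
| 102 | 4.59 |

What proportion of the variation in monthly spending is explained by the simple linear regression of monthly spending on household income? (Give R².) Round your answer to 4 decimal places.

n = 5, Σx = 362, Σy = 19.15, Σxy = 1467.12, Σx² = 28654, Σy² = 76.1425
Sxx = Σx² − (Σx)²/n = 28654 − 26208.8 = 2445.2
Sxy = Σxy − (Σx)(Σy)/n = 1467.12 − 1386.46 = 80.66
Syy = Σy² − (Σy)²/n = 76.1425 − 73.3445 = 2.798
R² = Sxy²/(Sxx·Syy) = (80.66)²/(2445.2·2.798) = 0.950943

0.9509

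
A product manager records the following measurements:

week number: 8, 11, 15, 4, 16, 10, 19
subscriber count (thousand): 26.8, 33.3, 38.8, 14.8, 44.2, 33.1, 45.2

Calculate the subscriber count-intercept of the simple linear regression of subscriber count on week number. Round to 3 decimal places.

n = 7, Σx = 83, Σy = 236.2, Σxy = 3118.9, Σx² = 1143
Sxx = Σx² − (Σx)²/n = 1143 − 984.142857 = 158.857143
Sxy = Σxy − (Σx)(Σy)/n = 3118.9 − 2800.657143 = 318.242857
b = Sxy/Sxx = 318.242857/158.857143 = 2.003327
a = ȳ − b·x̄ = 33.742857 − 2.003327·11.857143 = 9.989119

9.989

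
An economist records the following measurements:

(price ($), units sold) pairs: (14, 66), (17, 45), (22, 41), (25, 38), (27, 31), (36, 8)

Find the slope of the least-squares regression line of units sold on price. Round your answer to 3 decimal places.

-2.342

n = 6, Σx = 141, Σy = 229, Σxy = 4666, Σx² = 3619
Sxx = Σx² − (Σx)²/n = 3619 − 3313.5 = 305.5
Sxy = Σxy − (Σx)(Σy)/n = 4666 − 5381.5 = -715.5
b = Sxy/Sxx = -715.5/305.5 = -2.342062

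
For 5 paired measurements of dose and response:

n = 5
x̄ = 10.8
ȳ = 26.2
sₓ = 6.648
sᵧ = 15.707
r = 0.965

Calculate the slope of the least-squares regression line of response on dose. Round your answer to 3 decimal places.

2.280

b = r · sᵧ/sₓ = 0.965 · 15.707/6.648 = 2.279972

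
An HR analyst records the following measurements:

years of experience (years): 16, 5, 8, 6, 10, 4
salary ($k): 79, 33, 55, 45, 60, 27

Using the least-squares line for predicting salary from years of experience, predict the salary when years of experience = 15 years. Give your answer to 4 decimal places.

78.4251

n = 6, Σx = 49, Σy = 299, Σxy = 2847, Σx² = 497
Sxx = Σx² − (Σx)²/n = 497 − 400.166667 = 96.833333
Sxy = Σxy − (Σx)(Σy)/n = 2847 − 2441.833333 = 405.166667
b = Sxy/Sxx = 405.166667/96.833333 = 4.184165
a = ȳ − b·x̄ = 49.833333 − 4.184165·8.166667 = 15.662651
ŷ(15) = a + b·15 = 15.662651 + 4.184165·15 = 78.425129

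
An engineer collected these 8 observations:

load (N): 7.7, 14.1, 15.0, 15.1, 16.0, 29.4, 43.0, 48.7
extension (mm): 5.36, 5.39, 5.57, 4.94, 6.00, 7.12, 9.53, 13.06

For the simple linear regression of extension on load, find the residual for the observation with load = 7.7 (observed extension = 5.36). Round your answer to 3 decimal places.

n = 8, Σx = 189, Σy = 56.97, Σxy = 1626.555, Σx² = 6052.16
Sxx = Σx² − (Σx)²/n = 6052.16 − 4465.125 = 1587.035
Sxy = Σxy − (Σx)(Σy)/n = 1626.555 − 1345.91625 = 280.63875
b = Sxy/Sxx = 280.63875/1587.035 = 0.176832
a = ȳ − b·x̄ = 7.12125 − 0.176832·23.625 = 2.943591
ŷ(7.7) = 2.943591 + 0.176832·7.7 = 4.305199
residual = y − ŷ = 5.36 − 4.305199 = 1.054801

1.055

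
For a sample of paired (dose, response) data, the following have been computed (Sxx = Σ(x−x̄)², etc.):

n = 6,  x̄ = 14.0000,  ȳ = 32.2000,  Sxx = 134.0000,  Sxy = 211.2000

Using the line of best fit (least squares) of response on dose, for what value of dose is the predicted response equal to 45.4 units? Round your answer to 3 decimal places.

22.375

b = Sxy/Sxx = 211.2/134 = 1.576119
a = ȳ − b·x̄ = 32.2 − 1.576119·14 = 10.134328
Set a + b·x = 45.4: x = (45.4 − 10.134328) / 1.576119 = 22.375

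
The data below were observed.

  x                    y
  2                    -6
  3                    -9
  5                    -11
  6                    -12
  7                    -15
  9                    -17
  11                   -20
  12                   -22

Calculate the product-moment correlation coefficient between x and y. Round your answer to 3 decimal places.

-0.994

n = 8, Σx = 55, Σy = -112, Σxy = -908, Σx² = 469, Σy² = 1780
Sxx = Σx² − (Σx)²/n = 469 − 378.125 = 90.875
Sxy = Σxy − (Σx)(Σy)/n = -908 − (-770) = -138
Syy = Σy² − (Σy)²/n = 1780 − 1568 = 212
r = Sxy/√(Sxx·Syy) = -138/√(19265.5) = -138/138.800216 = -0.994235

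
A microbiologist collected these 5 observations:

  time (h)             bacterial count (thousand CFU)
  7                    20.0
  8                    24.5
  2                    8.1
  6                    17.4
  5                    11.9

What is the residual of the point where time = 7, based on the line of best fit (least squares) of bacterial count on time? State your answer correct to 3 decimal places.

-0.175

n = 5, Σx = 28, Σy = 81.9, Σxy = 516.1, Σx² = 178
Sxx = Σx² − (Σx)²/n = 178 − 156.8 = 21.2
Sxy = Σxy − (Σx)(Σy)/n = 516.1 − 458.64 = 57.46
b = Sxy/Sxx = 57.46/21.2 = 2.710377
a = ȳ − b·x̄ = 16.38 − 2.710377·5.6 = 1.201887
ŷ(7) = 1.201887 + 2.710377·7 = 20.174528
residual = y − ŷ = 20.0 − 20.174528 = -0.174528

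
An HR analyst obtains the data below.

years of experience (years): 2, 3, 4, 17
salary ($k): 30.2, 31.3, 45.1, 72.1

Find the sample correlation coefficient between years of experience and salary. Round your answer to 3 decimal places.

0.967

n = 4, Σx = 26, Σy = 178.7, Σxy = 1560.4, Σx² = 318, Σy² = 9124.15
Sxx = Σx² − (Σx)²/n = 318 − 169 = 149
Sxy = Σxy − (Σx)(Σy)/n = 1560.4 − 1161.55 = 398.85
Syy = Σy² − (Σy)²/n = 9124.15 − 7983.4225 = 1140.7275
r = Sxy/√(Sxx·Syy) = 398.85/√(169968.3975) = 398.85/412.272237 = 0.967443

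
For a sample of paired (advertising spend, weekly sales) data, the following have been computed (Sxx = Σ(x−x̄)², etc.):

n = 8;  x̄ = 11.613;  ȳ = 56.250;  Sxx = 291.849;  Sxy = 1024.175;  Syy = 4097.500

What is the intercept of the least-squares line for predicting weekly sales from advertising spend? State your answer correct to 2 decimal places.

b = Sxy/Sxx = 1024.175/291.849 = 3.509263
a = ȳ − b·x̄ = 56.25 − 3.509263·11.613 = 15.496925

15.50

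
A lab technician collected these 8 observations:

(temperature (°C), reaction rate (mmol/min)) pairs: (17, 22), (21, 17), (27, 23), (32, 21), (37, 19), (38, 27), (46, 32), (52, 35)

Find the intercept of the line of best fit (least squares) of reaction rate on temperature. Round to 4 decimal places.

n = 8, Σx = 270, Σy = 196, Σxy = 7045, Σx² = 10116
Sxx = Σx² − (Σx)²/n = 10116 − 9112.5 = 1003.5
Sxy = Σxy − (Σx)(Σy)/n = 7045 − 6615 = 430
b = Sxy/Sxx = 430/1003.5 = 0.428500
a = ȳ − b·x̄ = 24.5 − 0.428500·33.75 = 10.038117

10.0381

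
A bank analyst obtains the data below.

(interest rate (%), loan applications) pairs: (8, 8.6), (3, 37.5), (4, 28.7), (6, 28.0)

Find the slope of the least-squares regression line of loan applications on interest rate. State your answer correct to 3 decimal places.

-5.125

n = 4, Σx = 21, Σy = 102.8, Σxy = 464.1, Σx² = 125
Sxx = Σx² − (Σx)²/n = 125 − 110.25 = 14.75
Sxy = Σxy − (Σx)(Σy)/n = 464.1 − 539.7 = -75.6
b = Sxy/Sxx = -75.6/14.75 = -5.125424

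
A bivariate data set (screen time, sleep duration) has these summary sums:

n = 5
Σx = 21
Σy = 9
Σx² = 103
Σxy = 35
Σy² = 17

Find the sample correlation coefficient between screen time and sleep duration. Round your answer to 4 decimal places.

Sxx = Σx² − (Σx)²/n = 103 − 88.2 = 14.8
Sxy = Σxy − (Σx)(Σy)/n = 35 − 37.8 = -2.8
Syy = Σy² − (Σy)²/n = 17 − 16.2 = 0.8
r = Sxy/√(Sxx·Syy) = -2.8/√(11.84) = -2.8/3.440930 = -0.813733

-0.8137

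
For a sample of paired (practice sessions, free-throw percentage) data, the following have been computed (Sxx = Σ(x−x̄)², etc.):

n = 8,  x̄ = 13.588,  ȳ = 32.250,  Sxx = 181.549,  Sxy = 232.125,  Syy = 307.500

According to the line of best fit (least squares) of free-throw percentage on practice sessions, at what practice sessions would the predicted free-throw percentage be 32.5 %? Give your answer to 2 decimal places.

13.78

b = Sxy/Sxx = 232.125/181.549 = 1.278580
a = ȳ − b·x̄ = 32.25 − 1.278580·13.588 = 14.876649
Set a + b·x = 32.5: x = (32.5 − 14.876649) / 1.278580 = 13.783529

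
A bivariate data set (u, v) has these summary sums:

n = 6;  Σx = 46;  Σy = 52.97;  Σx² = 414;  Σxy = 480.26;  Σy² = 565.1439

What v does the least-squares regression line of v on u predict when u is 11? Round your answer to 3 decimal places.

12.859

Sxx = Σx² − (Σx)²/n = 414 − 352.666667 = 61.333333
Sxy = Σxy − (Σx)(Σy)/n = 480.26 − 406.103333 = 74.156667
b = Sxy/Sxx = 74.156667/61.333333 = 1.209076
a = ȳ − b·x̄ = 8.828333 − 1.209076·7.666667 = -0.44125
ŷ(11) = a + b·11 = -0.44125 + 1.209076·11 = 12.858587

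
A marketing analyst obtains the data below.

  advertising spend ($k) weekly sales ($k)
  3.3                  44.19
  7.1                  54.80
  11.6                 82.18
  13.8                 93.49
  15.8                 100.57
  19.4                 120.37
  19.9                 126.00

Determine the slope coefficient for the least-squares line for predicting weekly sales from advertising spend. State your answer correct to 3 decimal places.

4.993

n = 7, Σx = 90.9, Σy = 621.6, Σxy = 9209.941, Σx² = 1408.31
Sxx = Σx² − (Σx)²/n = 1408.31 − 1180.401429 = 227.908571
Sxy = Σxy − (Σx)(Σy)/n = 9209.941 − 8071.92 = 1138.021
b = Sxy/Sxx = 1138.021/227.908571 = 4.993323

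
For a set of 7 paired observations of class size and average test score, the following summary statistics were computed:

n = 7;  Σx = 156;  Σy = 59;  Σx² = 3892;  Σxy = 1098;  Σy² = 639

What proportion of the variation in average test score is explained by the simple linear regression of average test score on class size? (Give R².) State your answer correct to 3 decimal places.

Sxx = Σx² − (Σx)²/n = 3892 − 3476.571429 = 415.428571
Sxy = Σxy − (Σx)(Σy)/n = 1098 − 1314.857143 = -216.857143
Syy = Σy² − (Σy)²/n = 639 − 497.285714 = 141.714286
R² = Sxy²/(Sxx·Syy) = (-216.857143)²/(415.428571·141.714286) = 0.798799

0.799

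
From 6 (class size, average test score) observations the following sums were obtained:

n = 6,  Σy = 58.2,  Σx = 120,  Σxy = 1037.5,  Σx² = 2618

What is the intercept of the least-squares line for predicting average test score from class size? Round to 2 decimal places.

Sxx = Σx² − (Σx)²/n = 2618 − 2400 = 218
Sxy = Σxy − (Σx)(Σy)/n = 1037.5 − 1164 = -126.5
b = Sxy/Sxx = -126.5/218 = -0.580275
a = ȳ − b·x̄ = 9.7 − (-0.580275)·20 = 21.305505

21.31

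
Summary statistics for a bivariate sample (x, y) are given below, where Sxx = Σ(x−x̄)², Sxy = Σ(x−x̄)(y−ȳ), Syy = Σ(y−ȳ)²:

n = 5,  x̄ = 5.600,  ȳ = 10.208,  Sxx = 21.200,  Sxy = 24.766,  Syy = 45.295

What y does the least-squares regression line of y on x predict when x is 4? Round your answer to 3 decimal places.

8.339

b = Sxy/Sxx = 24.766/21.2 = 1.168208
a = ȳ − b·x̄ = 10.208 − 1.168208·5.6 = 3.666038
ŷ(4) = a + b·4 = 3.666038 + 1.168208·4 = 8.338868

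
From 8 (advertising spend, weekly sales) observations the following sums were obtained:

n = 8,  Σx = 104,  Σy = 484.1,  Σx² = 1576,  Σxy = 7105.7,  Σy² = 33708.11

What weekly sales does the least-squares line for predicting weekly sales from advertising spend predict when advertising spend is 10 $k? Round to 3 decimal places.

49.632

Sxx = Σx² − (Σx)²/n = 1576 − 1352 = 224
Sxy = Σxy − (Σx)(Σy)/n = 7105.7 − 6293.3 = 812.4
b = Sxy/Sxx = 812.4/224 = 3.626786
a = ȳ − b·x̄ = 60.5125 − 3.626786·13 = 13.364286
ŷ(10) = a + b·10 = 13.364286 + 3.626786·10 = 49.632143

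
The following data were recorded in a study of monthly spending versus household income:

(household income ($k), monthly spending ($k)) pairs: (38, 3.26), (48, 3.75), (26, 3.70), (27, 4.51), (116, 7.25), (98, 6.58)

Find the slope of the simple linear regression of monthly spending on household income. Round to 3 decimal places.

0.040

n = 6, Σx = 353, Σy = 29.05, Σxy = 2007.69, Σx² = 28213
Sxx = Σx² − (Σx)²/n = 28213 − 20768.166667 = 7444.833333
Sxy = Σxy − (Σx)(Σy)/n = 2007.69 − 1709.108333 = 298.581667
b = Sxy/Sxx = 298.581667/7444.833333 = 0.040106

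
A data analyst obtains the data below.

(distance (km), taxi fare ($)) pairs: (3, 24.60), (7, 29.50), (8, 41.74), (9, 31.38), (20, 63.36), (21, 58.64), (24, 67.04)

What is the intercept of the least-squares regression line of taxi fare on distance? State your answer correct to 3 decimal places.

n = 7, Σx = 92, Σy = 316.26, Σxy = 5004.24, Σx² = 1620
Sxx = Σx² − (Σx)²/n = 1620 − 1209.142857 = 410.857143
Sxy = Σxy − (Σx)(Σy)/n = 5004.24 − 4156.56 = 847.68
b = Sxy/Sxx = 847.68/410.857143 = 2.063199
a = ȳ − b·x̄ = 45.18 − 2.063199·13.142857 = 18.063672

18.064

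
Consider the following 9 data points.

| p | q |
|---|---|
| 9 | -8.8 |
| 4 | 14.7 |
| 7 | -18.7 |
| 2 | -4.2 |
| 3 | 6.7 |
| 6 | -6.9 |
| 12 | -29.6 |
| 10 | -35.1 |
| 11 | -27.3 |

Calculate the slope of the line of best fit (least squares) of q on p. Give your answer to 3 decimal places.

n = 9, Σx = 64, Σy = -109.2, Σxy = -1187.5, Σx² = 560
Sxx = Σx² − (Σx)²/n = 560 − 455.111111 = 104.888889
Sxy = Σxy − (Σx)(Σy)/n = -1187.5 − (-776.533333) = -410.966667
b = Sxy/Sxx = -410.966667/104.888889 = -3.918114

-3.918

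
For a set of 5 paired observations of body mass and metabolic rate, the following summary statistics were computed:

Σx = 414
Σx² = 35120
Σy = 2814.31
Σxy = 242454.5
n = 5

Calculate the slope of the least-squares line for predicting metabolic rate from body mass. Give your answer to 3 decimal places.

11.215

Sxx = Σx² − (Σx)²/n = 35120 − 34279.2 = 840.8
Sxy = Σxy − (Σx)(Σy)/n = 242454.5 − 233024.868 = 9429.632
b = Sxy/Sxx = 9429.632/840.8 = 11.215071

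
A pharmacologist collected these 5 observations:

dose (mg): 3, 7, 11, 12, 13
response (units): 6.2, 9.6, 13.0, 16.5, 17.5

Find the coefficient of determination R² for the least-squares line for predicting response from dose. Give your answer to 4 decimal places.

n = 5, Σx = 46, Σy = 62.8, Σxy = 654.3, Σx² = 492, Σy² = 878.1
Sxx = Σx² − (Σx)²/n = 492 − 423.2 = 68.8
Sxy = Σxy − (Σx)(Σy)/n = 654.3 − 577.76 = 76.54
Syy = Σy² − (Σy)²/n = 878.1 − 788.768 = 89.332
R² = Sxy²/(Sxx·Syy) = (76.54)²/(68.8·89.332) = 0.953194

0.9532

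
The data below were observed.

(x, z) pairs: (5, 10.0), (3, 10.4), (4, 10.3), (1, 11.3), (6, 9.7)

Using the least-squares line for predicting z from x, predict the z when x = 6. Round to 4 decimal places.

n = 5, Σx = 19, Σy = 51.7, Σxy = 191.9, Σx² = 87
Sxx = Σx² − (Σx)²/n = 87 − 72.2 = 14.8
Sxy = Σxy − (Σx)(Σy)/n = 191.9 − 196.46 = -4.56
b = Sxy/Sxx = -4.56/14.8 = -0.308108
a = ȳ − b·x̄ = 10.34 − (-0.308108)·3.8 = 11.510811
ŷ(6) = a + b·6 = 11.510811 + (-0.308108)·6 = 9.662162

9.6622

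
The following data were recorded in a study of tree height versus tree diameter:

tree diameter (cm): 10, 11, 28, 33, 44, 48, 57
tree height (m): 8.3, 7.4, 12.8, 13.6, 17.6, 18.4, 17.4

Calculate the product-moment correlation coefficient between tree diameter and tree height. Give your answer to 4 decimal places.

0.9655

n = 7, Σx = 231, Σy = 95.5, Σxy = 3621, Σx² = 9583, Σy² = 1423.53
Sxx = Σx² − (Σx)²/n = 9583 − 7623 = 1960
Sxy = Σxy − (Σx)(Σy)/n = 3621 − 3151.5 = 469.5
Syy = Σy² − (Σy)²/n = 1423.53 − 1302.892857 = 120.637143
r = Sxy/√(Sxx·Syy) = 469.5/√(236448.8) = 469.5/486.260013 = 0.965533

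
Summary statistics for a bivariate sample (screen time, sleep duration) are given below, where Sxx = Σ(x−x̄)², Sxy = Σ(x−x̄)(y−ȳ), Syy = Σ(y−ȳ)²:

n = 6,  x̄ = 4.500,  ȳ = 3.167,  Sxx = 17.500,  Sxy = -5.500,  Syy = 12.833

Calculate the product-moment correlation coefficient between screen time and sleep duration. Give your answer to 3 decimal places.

-0.367

r = Sxy/√(Sxx·Syy) = -5.5/√(224.5775) = -5.5/14.985910 = -0.367011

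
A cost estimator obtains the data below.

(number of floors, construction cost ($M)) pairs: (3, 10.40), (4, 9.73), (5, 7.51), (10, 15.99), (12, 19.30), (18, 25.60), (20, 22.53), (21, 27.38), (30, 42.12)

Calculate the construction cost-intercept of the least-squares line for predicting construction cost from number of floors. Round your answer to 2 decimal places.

n = 9, Σx = 123, Σy = 180.56, Σxy = 3249.15, Σx² = 2359
Sxx = Σx² − (Σx)²/n = 2359 − 1681 = 678
Sxy = Σxy − (Σx)(Σy)/n = 3249.15 − 2467.653333 = 781.496667
b = Sxy/Sxx = 781.496667/678 = 1.152650
a = ȳ − b·x̄ = 20.062222 − 1.152650·13.666667 = 4.309340

4.31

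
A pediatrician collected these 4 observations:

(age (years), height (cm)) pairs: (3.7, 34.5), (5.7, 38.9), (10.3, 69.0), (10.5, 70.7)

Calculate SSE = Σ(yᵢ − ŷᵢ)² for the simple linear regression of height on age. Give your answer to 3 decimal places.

24.799

n = 4, Σx = 30.2, Σy = 213.1, Σxy = 1802.43, Σx² = 262.52, Σy² = 12462.95
Sxx = Σx² − (Σx)²/n = 262.52 − 228.01 = 34.51
Sxy = Σxy − (Σx)(Σy)/n = 1802.43 − 1608.905 = 193.525
Syy = Σy² − (Σy)²/n = 12462.95 − 11352.9025 = 1110.0475
b = Sxy/Sxx = 193.525/34.51 = 5.607795
SSE = Syy − b·Sxy = 1110.0475 − 5.607795·193.525 = 24.799003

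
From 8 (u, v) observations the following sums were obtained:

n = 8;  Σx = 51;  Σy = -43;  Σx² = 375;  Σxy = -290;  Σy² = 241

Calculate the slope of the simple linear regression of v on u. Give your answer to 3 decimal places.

-0.318

Sxx = Σx² − (Σx)²/n = 375 − 325.125 = 49.875
Sxy = Σxy − (Σx)(Σy)/n = -290 − (-274.125) = -15.875
b = Sxy/Sxx = -15.875/49.875 = -0.318296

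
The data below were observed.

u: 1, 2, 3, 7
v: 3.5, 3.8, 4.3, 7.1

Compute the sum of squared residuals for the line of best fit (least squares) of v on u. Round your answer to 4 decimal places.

0.1166

n = 4, Σx = 13, Σy = 18.7, Σxy = 73.7, Σx² = 63, Σy² = 95.59
Sxx = Σx² − (Σx)²/n = 63 − 42.25 = 20.75
Sxy = Σxy − (Σx)(Σy)/n = 73.7 − 60.775 = 12.925
Syy = Σy² − (Σy)²/n = 95.59 − 87.4225 = 8.1675
b = Sxy/Sxx = 12.925/20.75 = 0.622892
SSE = Syy − b·Sxy = 8.1675 − 0.622892·12.925 = 0.116627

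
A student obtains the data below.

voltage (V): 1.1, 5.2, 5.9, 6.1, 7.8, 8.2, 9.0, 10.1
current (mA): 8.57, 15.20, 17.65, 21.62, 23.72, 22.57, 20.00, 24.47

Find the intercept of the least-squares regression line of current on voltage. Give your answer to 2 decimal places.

7.66

n = 8, Σx = 53.4, Σy = 153.8, Σxy = 1121.721, Σx² = 411.36
Sxx = Σx² − (Σx)²/n = 411.36 − 356.445 = 54.915
Sxy = Σxy − (Σx)(Σy)/n = 1121.721 − 1026.615 = 95.106
b = Sxy/Sxx = 95.106/54.915 = 1.731877
a = ȳ − b·x̄ = 19.225 − 1.731877·6.675 = 7.664724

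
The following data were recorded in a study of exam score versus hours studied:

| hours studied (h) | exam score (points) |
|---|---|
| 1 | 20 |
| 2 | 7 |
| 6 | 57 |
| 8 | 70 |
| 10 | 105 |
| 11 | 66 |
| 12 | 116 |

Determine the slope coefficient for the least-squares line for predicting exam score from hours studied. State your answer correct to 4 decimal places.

8.4532

n = 7, Σx = 50, Σy = 441, Σxy = 4104, Σx² = 470
Sxx = Σx² − (Σx)²/n = 470 − 357.142857 = 112.857143
Sxy = Σxy − (Σx)(Σy)/n = 4104 − 3150 = 954
b = Sxy/Sxx = 954/112.857143 = 8.453165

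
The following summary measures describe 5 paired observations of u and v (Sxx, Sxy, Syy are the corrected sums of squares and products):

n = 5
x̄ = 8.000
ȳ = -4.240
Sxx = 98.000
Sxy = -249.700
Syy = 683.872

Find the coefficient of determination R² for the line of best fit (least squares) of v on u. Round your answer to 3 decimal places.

0.930

R² = Sxy²/(Sxx·Syy) = (-249.7)²/(98·683.872) = 0.930328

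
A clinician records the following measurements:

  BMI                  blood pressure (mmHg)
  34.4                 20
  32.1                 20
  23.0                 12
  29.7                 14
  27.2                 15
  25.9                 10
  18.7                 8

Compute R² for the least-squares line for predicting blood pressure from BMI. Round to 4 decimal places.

0.8403

n = 7, Σx = 191, Σy = 99, Σxy = 2838.4, Σx² = 5385.2, Σy² = 1529
Sxx = Σx² − (Σx)²/n = 5385.2 − 5211.571429 = 173.628571
Sxy = Σxy − (Σx)(Σy)/n = 2838.4 − 2701.285714 = 137.114286
Syy = Σy² − (Σy)²/n = 1529 − 1400.142857 = 128.857143
R² = Sxy²/(Sxx·Syy) = (137.114286)²/(173.628571·128.857143) = 0.840303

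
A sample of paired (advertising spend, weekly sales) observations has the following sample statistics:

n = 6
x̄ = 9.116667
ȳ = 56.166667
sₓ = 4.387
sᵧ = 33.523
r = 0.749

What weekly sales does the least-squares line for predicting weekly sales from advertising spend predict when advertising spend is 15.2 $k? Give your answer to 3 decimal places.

90.984

b = r · sᵧ/sₓ = 0.749 · 33.523/4.387 = 5.723439
a = ȳ − b·x̄ = 56.166667 − 5.723439·9.116667 = 3.987979
ŷ(15.2) = a + b·15.2 = 3.987979 + 5.723439·15.2 = 90.984252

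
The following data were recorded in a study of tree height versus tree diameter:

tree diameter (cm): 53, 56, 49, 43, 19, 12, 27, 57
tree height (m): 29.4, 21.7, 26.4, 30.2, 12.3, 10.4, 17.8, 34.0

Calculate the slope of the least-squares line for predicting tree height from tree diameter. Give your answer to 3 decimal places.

0.431

n = 8, Σx = 316, Σy = 182.2, Σxy = 8142.7, Σx² = 14678
Sxx = Σx² − (Σx)²/n = 14678 − 12482 = 2196
Sxy = Σxy − (Σx)(Σy)/n = 8142.7 − 7196.9 = 945.8
b = Sxy/Sxx = 945.8/2196 = 0.430692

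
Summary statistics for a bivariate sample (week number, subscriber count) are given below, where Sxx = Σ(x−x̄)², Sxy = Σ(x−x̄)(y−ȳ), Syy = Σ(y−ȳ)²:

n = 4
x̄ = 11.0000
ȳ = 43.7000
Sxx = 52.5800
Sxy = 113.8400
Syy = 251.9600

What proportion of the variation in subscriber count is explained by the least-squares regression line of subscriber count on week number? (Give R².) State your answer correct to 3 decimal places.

R² = Sxy²/(Sxx·Syy) = (113.84)²/(52.58·251.96) = 0.978222

0.978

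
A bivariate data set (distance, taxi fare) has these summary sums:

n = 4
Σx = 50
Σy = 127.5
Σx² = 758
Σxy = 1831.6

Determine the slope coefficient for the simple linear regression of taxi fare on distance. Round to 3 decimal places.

Sxx = Σx² − (Σx)²/n = 758 − 625 = 133
Sxy = Σxy − (Σx)(Σy)/n = 1831.6 − 1593.75 = 237.85
b = Sxy/Sxx = 237.85/133 = 1.788346

1.788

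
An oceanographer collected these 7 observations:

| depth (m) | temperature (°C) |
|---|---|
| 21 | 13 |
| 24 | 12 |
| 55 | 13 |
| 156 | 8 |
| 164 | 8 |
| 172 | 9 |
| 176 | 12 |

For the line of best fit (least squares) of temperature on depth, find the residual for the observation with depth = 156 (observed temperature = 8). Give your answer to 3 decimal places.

n = 7, Σx = 768, Σy = 75, Σxy = 7496, Σx² = 115834
Sxx = Σx² − (Σx)²/n = 115834 − 84260.571429 = 31573.428571
Sxy = Σxy − (Σx)(Σy)/n = 7496 − 8228.571429 = -732.571429
b = Sxy/Sxx = -732.571429/31573.428571 = -0.023202
a = ȳ − b·x̄ = 10.714286 − (-0.023202)·109.714286 = 13.259893
ŷ(156) = 13.259893 + (-0.023202)·156 = 9.640358
residual = y − ŷ = 8 − 9.640358 = -1.640358

-1.640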